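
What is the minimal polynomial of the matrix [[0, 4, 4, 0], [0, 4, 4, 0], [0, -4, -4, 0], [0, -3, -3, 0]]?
m_A(x) = x^2

The characteristic polynomial factors as x^4. The minimal polynomial is ∏(x - λ)^{k_λ} where k_λ is the size of the largest Jordan block at λ.

For λ = 0: rank(A) = 1, and the largest Jordan block has size 2 (the smallest k with rank(A^k) = rank(A^(k+1))).

So m_A(x) = x^2.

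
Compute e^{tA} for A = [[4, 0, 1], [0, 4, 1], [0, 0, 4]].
e^{tA} = [[e^{4*t}, 0, t*e^{4*t}], [0, e^{4*t}, t*e^{4*t}], [0, 0, e^{4*t}]]

A has Jordan form J = [[4, 1, 0], [0, 4, 0], [0, 0, 4]] with A = PJP^{-1}, so e^{tA} = P e^{tJ} P^{-1}.

For a Jordan block J_k(λ), e^{tJ_k(λ)} = e^{λt} · (I + tN + t^2 N^2/2! + ... + t^{k-1} N^{k-1}/(k-1)!) where N is the nilpotent superdiagonal part.

Assembling the blocks and conjugating back gives the entries of e^{tA} as shown above.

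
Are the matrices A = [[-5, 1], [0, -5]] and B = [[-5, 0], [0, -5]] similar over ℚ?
No.

Both have characteristic polynomial (x + 5)^2, but the minimal polynomial of A is (x + 5)^2 while the minimal polynomial of B is x + 5. The minimal polynomial is a similarity invariant, so A and B are not similar.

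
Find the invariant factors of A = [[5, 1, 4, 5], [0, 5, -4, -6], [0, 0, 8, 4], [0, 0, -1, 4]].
(x - 6)^2(x - 5)^2

The Jordan structure of A has elementary divisors (x - 5)^2, (x - 6)^2. Arranging the block sizes at each eigenvalue in decreasing order and taking row products gives the invariant factors.

Invariant factors (smallest first, each dividing the next): (x - 6)^2(x - 5)^2.

Check: the last factor (x - 6)^2(x - 5)^2 is the minimal polynomial, and the product (x - 6)^2(x - 5)^2 is the characteristic polynomial.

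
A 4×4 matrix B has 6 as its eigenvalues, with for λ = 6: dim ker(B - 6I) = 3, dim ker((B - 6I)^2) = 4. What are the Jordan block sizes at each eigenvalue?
λ = 6: successive nullity increments [3, 1] count blocks of size ≥ k; block sizes are [2, 1, 1].

Jordan blocks: (6, 2), (6, 1), (6, 1)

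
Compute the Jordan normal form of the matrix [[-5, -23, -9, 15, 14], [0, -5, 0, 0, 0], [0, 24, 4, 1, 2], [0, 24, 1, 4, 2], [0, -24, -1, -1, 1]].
The characteristic polynomial is det(xI - A) = (x - 3)^3(x + 5)^2, so the eigenvalues are -5 (algebraic multiplicity 2), 3 (algebraic multiplicity 3).

For λ = -5: rank(A + 5I) = 4, rank((A + 5I)^2) = 3. The eigenspace has dimension 5 - 4 = 1, so there is 1 Jordan block; the rank sequence gives block sizes [2].

For λ = 3: rank(A - 3I) = 3, rank((A - 3I)^2) = 2. The eigenspace has dimension 5 - 3 = 2, so there are 2 Jordan blocks; the rank sequence gives block sizes [2, 1].

Assembling the blocks gives the Jordan form J above.

J = [[-5, 1, 0, 0, 0], [0, -5, 0, 0, 0], [0, 0, 3, 1, 0], [0, 0, 0, 3, 0], [0, 0, 0, 0, 3]]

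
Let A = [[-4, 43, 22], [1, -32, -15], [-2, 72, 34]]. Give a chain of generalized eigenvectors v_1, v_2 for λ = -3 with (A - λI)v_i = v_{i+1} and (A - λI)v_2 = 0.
v_1 = [[1, 0, 0]]^T, v_2 = [[-1, 1, -2]]^T

We seek v_1 ∈ ker((A + 3I)^2) \ ker(A + 3I), then set v_{i+1} = (A + 3I) v_i.

One such chain is v_1 = [[1, 0, 0]]^T, v_2 = [[-1, 1, -2]]^T. Check: (A + 3I) v_2 = [[0, 0, 0]]^T = 0.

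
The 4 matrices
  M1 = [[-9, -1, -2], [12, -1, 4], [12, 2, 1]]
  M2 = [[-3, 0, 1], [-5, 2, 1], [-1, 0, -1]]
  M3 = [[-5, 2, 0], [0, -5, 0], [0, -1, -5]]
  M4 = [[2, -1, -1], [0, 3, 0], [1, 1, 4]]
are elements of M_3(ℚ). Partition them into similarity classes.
4 classes: {M1}, {M2}, {M3}, {M4}

Characteristic polynomials: χ_{M1} = (x + 3)^3, χ_{M2} = (x - 2)(x + 2)^2, χ_{M3} = (x + 5)^3, χ_{M4} = (x - 3)^3.

{M1}: invariant factors x + 3, (x + 3)^2.

{M2}: invariant factors (x - 2)(x + 2)^2.

{M3}: invariant factors x + 5, (x + 5)^2.

{M4}: invariant factors x - 3, (x - 3)^2.

Matrices are similar if and only if their invariant-factor lists agree; the partition into similarity classes is {M1}, {M2}, {M3}, {M4}.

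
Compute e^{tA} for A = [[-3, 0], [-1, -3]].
e^{tA} = [[e^{-3*t}, 0], [-t*e^{-3*t}, e^{-3*t}]]

A has Jordan form J = [[-3, 1], [0, -3]] with A = PJP^{-1}, so e^{tA} = P e^{tJ} P^{-1}.

For a Jordan block J_k(λ), e^{tJ_k(λ)} = e^{λt} · (I + tN + t^2 N^2/2! + ... + t^{k-1} N^{k-1}/(k-1)!) where N is the nilpotent superdiagonal part.

Assembling the blocks and conjugating back gives the entries of e^{tA} as shown above.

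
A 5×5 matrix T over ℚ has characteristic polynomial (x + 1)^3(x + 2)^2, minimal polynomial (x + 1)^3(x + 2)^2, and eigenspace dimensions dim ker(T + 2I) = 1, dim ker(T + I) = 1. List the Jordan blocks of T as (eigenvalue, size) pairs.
λ = -2: algebraic multiplicity 2 (exponent in χ_T), largest block size 2 (exponent in m_T), 1 block (geometric multiplicity). This forces block sizes [2].
λ = -1: algebraic multiplicity 3 (exponent in χ_T), largest block size 3 (exponent in m_T), 1 block (geometric multiplicity). This forces block sizes [3].

Jordan blocks: (-2, 2), (-1, 3)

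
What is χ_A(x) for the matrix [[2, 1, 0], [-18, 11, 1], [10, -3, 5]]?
χ_A(x) = (x - 6)^3

xI - A = [[x - 2, -1, 0], [18, x - 11, -1], [-10, 3, x - 5]].

Expanding det(xI - A) along the first row:
det(xI - A) = + (x - 2)·det([[x - 11, -1], [3, x - 5]]) - (-1)·det([[18, -1], [-10, x - 5]]) + (0)·det([[18, x - 11], [-10, 3]]).

Evaluating gives χ_A(x) = x^3 - 18x^2 + 108x - 216 = (x - 6)^3.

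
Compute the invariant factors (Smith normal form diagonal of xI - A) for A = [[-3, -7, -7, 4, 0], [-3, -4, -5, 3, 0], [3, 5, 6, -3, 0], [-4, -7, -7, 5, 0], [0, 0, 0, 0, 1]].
x - 1, (x - 1)^2, (x - 1)^2

The Jordan structure of A has elementary divisors (x - 1)^2, (x - 1)^2, (x - 1). Arranging the block sizes at each eigenvalue in decreasing order and taking row products gives the invariant factors.

Invariant factors (smallest first, each dividing the next): x - 1, (x - 1)^2, (x - 1)^2.

Check: the last factor (x - 1)^2 is the minimal polynomial, and the product (x - 1)^5 is the characteristic polynomial.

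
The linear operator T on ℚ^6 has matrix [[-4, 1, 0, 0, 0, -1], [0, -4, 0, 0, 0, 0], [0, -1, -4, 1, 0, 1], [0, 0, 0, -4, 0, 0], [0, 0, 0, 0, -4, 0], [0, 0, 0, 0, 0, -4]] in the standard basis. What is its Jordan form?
The characteristic polynomial is det(xI - A) = (x + 4)^6, so the eigenvalues are -4 (algebraic multiplicity 6).

For λ = -4: rank(A + 4I) = 2, rank((A + 4I)^2) = 0. The eigenspace has dimension 6 - 2 = 4, so there are 4 Jordan blocks; the rank sequence gives block sizes [2, 2, 1, 1].

Assembling the blocks gives the Jordan form J above.

J = [[-4, 1, 0, 0, 0, 0], [0, -4, 0, 0, 0, 0], [0, 0, -4, 1, 0, 0], [0, 0, 0, -4, 0, 0], [0, 0, 0, 0, -4, 0], [0, 0, 0, 0, 0, -4]]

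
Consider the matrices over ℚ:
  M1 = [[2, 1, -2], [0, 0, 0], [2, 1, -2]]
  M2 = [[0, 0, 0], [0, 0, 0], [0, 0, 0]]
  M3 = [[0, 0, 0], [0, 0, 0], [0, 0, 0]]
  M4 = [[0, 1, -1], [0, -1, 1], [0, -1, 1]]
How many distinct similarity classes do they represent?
Characteristic polynomials: χ_{M1} = x^3, χ_{M2} = x^3, χ_{M3} = x^3, χ_{M4} = x^3.

{M1, M4}: invariant factors x, x^2.

{M2, M3}: invariant factors x, x, x.

Matrices are similar if and only if their invariant-factor lists agree; the partition into similarity classes is {M1, M4}, {M2, M3}.

2 classes: {M1, M4}, {M2, M3}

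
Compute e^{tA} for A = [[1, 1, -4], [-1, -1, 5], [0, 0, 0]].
A has Jordan form J = [[0, 1, 0], [0, 0, 1], [0, 0, 0]] with A = PJP^{-1}, so e^{tA} = P e^{tJ} P^{-1}.

For a Jordan block J_k(λ), e^{tJ_k(λ)} = e^{λt} · (I + tN + t^2 N^2/2! + ... + t^{k-1} N^{k-1}/(k-1)!) where N is the nilpotent superdiagonal part.

Assembling the blocks and conjugating back gives the entries of e^{tA} as shown above.

e^{tA} = [[t + 1, t, t*(t - 8)/2], [-t, 1 - t, t*(10 - t)/2], [0, 0, 1]]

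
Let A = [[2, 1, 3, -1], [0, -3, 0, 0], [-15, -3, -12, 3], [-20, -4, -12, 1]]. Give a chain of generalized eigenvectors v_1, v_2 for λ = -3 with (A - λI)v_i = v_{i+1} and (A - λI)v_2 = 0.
We seek v_1 ∈ ker((A + 3I)^2) \ ker(A + 3I), then set v_{i+1} = (A + 3I) v_i.

One such chain is v_1 = [[-2, 4, 4, 5]]^T, v_2 = [[1, 0, -3, -4]]^T. Check: (A + 3I) v_2 = [[0, 0, 0, 0]]^T = 0.

v_1 = [[-2, 4, 4, 5]]^T, v_2 = [[1, 0, -3, -4]]^T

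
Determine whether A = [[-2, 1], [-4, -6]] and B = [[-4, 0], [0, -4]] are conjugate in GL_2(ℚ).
Both have characteristic polynomial (x + 4)^2, but the minimal polynomial of A is (x + 4)^2 while the minimal polynomial of B is x + 4. The minimal polynomial is a similarity invariant, so A and B are not similar.

No.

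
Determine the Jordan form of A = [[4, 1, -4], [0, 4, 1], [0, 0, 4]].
The characteristic polynomial is det(xI - A) = (x - 4)^3, so the eigenvalues are 4 (algebraic multiplicity 3).

For λ = 4: rank(A - 4I) = 2, rank((A - 4I)^2) = 1, rank((A - 4I)^3) = 0. The eigenspace has dimension 3 - 2 = 1, so there is 1 Jordan block; the rank sequence gives block sizes [3].

Assembling the blocks gives the Jordan form J above.

J = [[4, 1, 0], [0, 4, 1], [0, 0, 4]]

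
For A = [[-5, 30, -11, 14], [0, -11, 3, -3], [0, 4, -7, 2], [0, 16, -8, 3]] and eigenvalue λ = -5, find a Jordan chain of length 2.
We seek v_1 ∈ ker((A + 5I)^2) \ ker(A + 5I), then set v_{i+1} = (A + 5I) v_i.

One such chain is v_1 = [[-9, 2, -1, -5]]^T, v_2 = [[1, 0, 0, 0]]^T. Check: (A + 5I) v_2 = [[0, 0, 0, 0]]^T = 0.

v_1 = [[-9, 2, -1, -5]]^T, v_2 = [[1, 0, 0, 0]]^T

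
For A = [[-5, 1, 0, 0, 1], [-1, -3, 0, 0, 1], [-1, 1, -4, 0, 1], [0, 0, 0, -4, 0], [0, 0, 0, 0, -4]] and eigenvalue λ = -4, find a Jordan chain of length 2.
v_1 = [[0, 1, -1, 0, 0]]^T, v_2 = [[1, 1, 1, 0, 0]]^T

We seek v_1 ∈ ker((A + 4I)^2) \ ker(A + 4I), then set v_{i+1} = (A + 4I) v_i.

One such chain is v_1 = [[0, 1, -1, 0, 0]]^T, v_2 = [[1, 1, 1, 0, 0]]^T. Check: (A + 4I) v_2 = [[0, 0, 0, 0, 0]]^T = 0.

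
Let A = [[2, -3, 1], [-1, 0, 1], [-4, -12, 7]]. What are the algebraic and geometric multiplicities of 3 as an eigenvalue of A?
algebraic multiplicity 3, geometric multiplicity 2

The characteristic polynomial is (x - 3)^3, so the factor x - 3 appears with exponent 3: the algebraic multiplicity is 3.

rank(A - 3I) = 1, so the eigenspace has dimension 3 - 1 = 2: the geometric multiplicity is 2.

Since 2 < 3, A is not diagonalizable.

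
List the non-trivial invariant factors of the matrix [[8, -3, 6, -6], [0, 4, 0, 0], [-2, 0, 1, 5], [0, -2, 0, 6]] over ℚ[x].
(x - 6)(x - 5)(x - 4)^2

The Jordan structure of A has elementary divisors (x - 4)^2, (x - 5), (x - 6). Arranging the block sizes at each eigenvalue in decreasing order and taking row products gives the invariant factors.

Invariant factors (smallest first, each dividing the next): (x - 6)(x - 5)(x - 4)^2.

Check: the last factor (x - 6)(x - 5)(x - 4)^2 is the minimal polynomial, and the product (x - 6)(x - 5)(x - 4)^2 is the characteristic polynomial.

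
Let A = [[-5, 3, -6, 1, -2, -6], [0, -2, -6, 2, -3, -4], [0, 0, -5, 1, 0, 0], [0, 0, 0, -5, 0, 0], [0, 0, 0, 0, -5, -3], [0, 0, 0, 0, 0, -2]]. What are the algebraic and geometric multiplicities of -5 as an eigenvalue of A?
The characteristic polynomial is (x + 2)^2(x + 5)^4, so the factor x + 5 appears with exponent 4: the algebraic multiplicity is 4.

rank(A + 5I) = 4, so the eigenspace has dimension 6 - 4 = 2: the geometric multiplicity is 2.

Since 2 < 4, A is not diagonalizable.

algebraic multiplicity 4, geometric multiplicity 2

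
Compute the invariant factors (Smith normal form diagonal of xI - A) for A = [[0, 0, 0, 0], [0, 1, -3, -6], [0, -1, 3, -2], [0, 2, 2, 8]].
The Jordan structure of A has elementary divisors x, (x - 4)^2, (x - 4). Arranging the block sizes at each eigenvalue in decreasing order and taking row products gives the invariant factors.

Invariant factors (smallest first, each dividing the next): x - 4, x(x - 4)^2.

Check: the last factor x(x - 4)^2 is the minimal polynomial, and the product x(x - 4)^3 is the characteristic polynomial.

x - 4, x(x - 4)^2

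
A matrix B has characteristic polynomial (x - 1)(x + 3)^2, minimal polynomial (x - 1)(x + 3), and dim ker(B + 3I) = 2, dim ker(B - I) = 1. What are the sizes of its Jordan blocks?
Jordan blocks: (-3, 1), (-3, 1), (1, 1)

λ = -3: algebraic multiplicity 2 (exponent in χ_B), largest block size 1 (exponent in m_B), 2 blocks (geometric multiplicity). These force block sizes [1, 1].
λ = 1: algebraic multiplicity 1 (exponent in χ_B), largest block size 1 (exponent in m_B), 1 block (geometric multiplicity). This forces block sizes [1].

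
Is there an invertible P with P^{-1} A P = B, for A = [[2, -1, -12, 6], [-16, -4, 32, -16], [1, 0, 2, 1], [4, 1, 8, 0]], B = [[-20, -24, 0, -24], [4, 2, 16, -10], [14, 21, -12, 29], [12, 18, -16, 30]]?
Both have characteristic polynomial (x - 4)^2(x + 4)^2, but the minimal polynomial of A is (x - 4)^2(x + 4)^2 while the minimal polynomial of B is (x - 4)^2(x + 4). The minimal polynomial is a similarity invariant, so A and B are not similar.

No.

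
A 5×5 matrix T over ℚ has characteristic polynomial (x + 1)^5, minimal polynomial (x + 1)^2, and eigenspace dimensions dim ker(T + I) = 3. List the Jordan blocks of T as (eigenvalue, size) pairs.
Jordan blocks: (-1, 2), (-1, 2), (-1, 1)

λ = -1: algebraic multiplicity 5 (exponent in χ_T), largest block size 2 (exponent in m_T), 3 blocks (geometric multiplicity). These force block sizes [2, 2, 1].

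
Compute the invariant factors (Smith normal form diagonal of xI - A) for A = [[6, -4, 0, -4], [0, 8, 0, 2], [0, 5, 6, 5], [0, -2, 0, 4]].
x - 6, x - 6, (x - 6)^2

The Jordan structure of A has elementary divisors (x - 6)^2, (x - 6), (x - 6). Arranging the block sizes at each eigenvalue in decreasing order and taking row products gives the invariant factors.

Invariant factors (smallest first, each dividing the next): x - 6, x - 6, (x - 6)^2.

Check: the last factor (x - 6)^2 is the minimal polynomial, and the product (x - 6)^4 is the characteristic polynomial.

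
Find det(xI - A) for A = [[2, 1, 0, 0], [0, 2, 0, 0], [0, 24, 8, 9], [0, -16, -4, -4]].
χ_A(x) = (x - 2)^4

xI - A = [[x - 2, -1, 0, 0], [0, x - 2, 0, 0], [0, -24, x - 8, -9], [0, 16, 4, x + 4]].

Expanding det(xI - A) along the first row:
det(xI - A) = + (x - 2)·det([[x - 2, 0, 0], [-24, x - 8, -9], [16, 4, x + 4]]) - (-1)·det([[0, 0, 0], [0, x - 8, -9], [0, 4, x + 4]]) + (0)·det([[0, x - 2, 0], [0, -24, -9], [0, 16, x + 4]]) - (0)·det([[0, x - 2, 0], [0, -24, x - 8], [0, 16, 4]]).

Evaluating gives χ_A(x) = x^4 - 8x^3 + 24x^2 - 32x + 16 = (x - 2)^4.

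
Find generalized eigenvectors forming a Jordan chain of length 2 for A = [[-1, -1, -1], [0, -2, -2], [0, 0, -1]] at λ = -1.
We seek v_1 ∈ ker((A + I)^2) \ ker(A + I), then set v_{i+1} = (A + I) v_i.

One such chain is v_1 = [[-2, -2, 1]]^T, v_2 = [[1, 0, 0]]^T. Check: (A + I) v_2 = [[0, 0, 0]]^T = 0.

v_1 = [[-2, -2, 1]]^T, v_2 = [[1, 0, 0]]^T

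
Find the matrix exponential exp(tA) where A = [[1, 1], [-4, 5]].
A has Jordan form J = [[3, 1], [0, 3]] with A = PJP^{-1}, so e^{tA} = P e^{tJ} P^{-1}.

For a Jordan block J_k(λ), e^{tJ_k(λ)} = e^{λt} · (I + tN + t^2 N^2/2! + ... + t^{k-1} N^{k-1}/(k-1)!) where N is the nilpotent superdiagonal part.

Assembling the blocks and conjugating back gives the entries of e^{tA} as shown above.

e^{tA} = [[(1 - 2*t)*e^{3*t}, t*e^{3*t}], [-4*t*e^{3*t}, (2*t + 1)*e^{3*t}]]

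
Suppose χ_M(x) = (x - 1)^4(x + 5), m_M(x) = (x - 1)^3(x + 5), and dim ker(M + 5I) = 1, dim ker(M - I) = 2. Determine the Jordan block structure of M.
Jordan blocks: (-5, 1), (1, 3), (1, 1)

λ = -5: algebraic multiplicity 1 (exponent in χ_M), largest block size 1 (exponent in m_M), 1 block (geometric multiplicity). This forces block sizes [1].
λ = 1: algebraic multiplicity 4 (exponent in χ_M), largest block size 3 (exponent in m_M), 2 blocks (geometric multiplicity). These force block sizes [3, 1].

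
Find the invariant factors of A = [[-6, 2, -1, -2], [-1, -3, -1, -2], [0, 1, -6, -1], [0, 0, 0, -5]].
The Jordan structure of A has elementary divisors (x + 5)^3, (x + 5). Arranging the block sizes at each eigenvalue in decreasing order and taking row products gives the invariant factors.

Invariant factors (smallest first, each dividing the next): x + 5, (x + 5)^3.

Check: the last factor (x + 5)^3 is the minimal polynomial, and the product (x + 5)^4 is the characteristic polynomial.

x + 5, (x + 5)^3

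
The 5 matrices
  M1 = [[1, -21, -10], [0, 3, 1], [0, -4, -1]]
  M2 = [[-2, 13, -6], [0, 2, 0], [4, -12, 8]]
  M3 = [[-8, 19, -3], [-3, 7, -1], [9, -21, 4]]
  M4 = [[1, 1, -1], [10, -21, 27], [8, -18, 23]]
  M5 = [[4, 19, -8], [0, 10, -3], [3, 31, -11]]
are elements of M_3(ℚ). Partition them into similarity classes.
Characteristic polynomials: χ_{M1} = (x - 1)^3, χ_{M2} = (x - 4)(x - 2)^2, χ_{M3} = (x - 1)^3, χ_{M4} = (x - 1)^3, χ_{M5} = (x - 1)^3.

{M1, M3, M4, M5}: invariant factors (x - 1)^3.

{M2}: invariant factors (x - 4)(x - 2)^2.

Matrices are similar if and only if their invariant-factor lists agree; the partition into similarity classes is {M1, M3, M4, M5}, {M2}.

2 classes: {M1, M3, M4, M5}, {M2}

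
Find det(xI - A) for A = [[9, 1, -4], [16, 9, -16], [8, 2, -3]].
χ_A(x) = (x - 5)^3

xI - A = [[x - 9, -1, 4], [-16, x - 9, 16], [-8, -2, x + 3]].

Expanding det(xI - A) along the first row:
det(xI - A) = + (x - 9)·det([[x - 9, 16], [-2, x + 3]]) - (-1)·det([[-16, 16], [-8, x + 3]]) + (4)·det([[-16, x - 9], [-8, -2]]).

Evaluating gives χ_A(x) = x^3 - 15x^2 + 75x - 125 = (x - 5)^3.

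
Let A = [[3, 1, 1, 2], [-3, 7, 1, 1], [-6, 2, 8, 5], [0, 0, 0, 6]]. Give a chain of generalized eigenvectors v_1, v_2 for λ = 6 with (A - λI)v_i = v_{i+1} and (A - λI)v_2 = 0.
We seek v_1 ∈ ker((A - 6I)^2) \ ker(A - 6I), then set v_{i+1} = (A - 6I) v_i.

One such chain is v_1 = [[0, 1, 0, 0]]^T, v_2 = [[1, 1, 2, 0]]^T. Check: (A - 6I) v_2 = [[0, 0, 0, 0]]^T = 0.

v_1 = [[0, 1, 0, 0]]^T, v_2 = [[1, 1, 2, 0]]^T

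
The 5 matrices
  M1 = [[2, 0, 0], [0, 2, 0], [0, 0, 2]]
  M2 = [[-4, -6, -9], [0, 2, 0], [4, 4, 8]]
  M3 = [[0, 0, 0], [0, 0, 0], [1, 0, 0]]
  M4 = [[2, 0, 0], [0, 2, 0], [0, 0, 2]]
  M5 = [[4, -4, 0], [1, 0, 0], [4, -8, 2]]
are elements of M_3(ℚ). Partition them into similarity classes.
Characteristic polynomials: χ_{M1} = (x - 2)^3, χ_{M2} = (x - 2)^3, χ_{M3} = x^3, χ_{M4} = (x - 2)^3, χ_{M5} = (x - 2)^3.

{M1, M4}: invariant factors x - 2, x - 2, x - 2.

{M2, M5}: invariant factors x - 2, (x - 2)^2.

{M3}: invariant factors x, x^2.

Matrices are similar if and only if their invariant-factor lists agree; the partition into similarity classes is {M1, M4}, {M2, M5}, {M3}.

3 classes: {M1, M4}, {M2, M5}, {M3}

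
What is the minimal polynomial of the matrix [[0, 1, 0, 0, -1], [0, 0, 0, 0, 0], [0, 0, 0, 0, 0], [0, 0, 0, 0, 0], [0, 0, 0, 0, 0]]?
The characteristic polynomial factors as x^5. The minimal polynomial is ∏(x - λ)^{k_λ} where k_λ is the size of the largest Jordan block at λ.

For λ = 0: rank(A) = 1, and the largest Jordan block has size 2 (the smallest k with rank(A^k) = rank(A^(k+1))).

So m_A(x) = x^2.

m_A(x) = x^2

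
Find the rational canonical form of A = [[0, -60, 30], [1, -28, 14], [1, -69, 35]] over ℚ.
R = [[0, 0, 30], [1, 0, -16], [0, 1, 7]]

The invariant factors of A (the non-unit diagonal entries of the Smith normal form of xI - A over ℚ[x]) are (x - 5)(x^2 - 2x + 6), each dividing the next. The characteristic polynomial is their product, (x - 5)(x^2 - 2x + 6).

The rational canonical form is the block-diagonal matrix of companion matrices C(f_i):
R = [[0, 0, 30], [1, 0, -16], [0, 1, 7]].

Note the characteristic polynomial does not split into linear factors over ℚ, so A has no Jordan form over ℚ; the rational canonical form exists over any field.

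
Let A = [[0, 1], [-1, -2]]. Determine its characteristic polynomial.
xI - A = [[x, -1], [1, x + 2]].

Expanding det(xI - A) along the first row:
det(xI - A) = + (x)·det([[x + 2]]) - (-1)·det([[1]]).

Evaluating gives χ_A(x) = x^2 + 2x + 1 = (x + 1)^2.

χ_A(x) = (x + 1)^2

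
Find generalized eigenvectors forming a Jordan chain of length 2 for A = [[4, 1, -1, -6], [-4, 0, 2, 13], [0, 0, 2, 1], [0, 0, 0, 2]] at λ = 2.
v_1 = [[0, 1, 0, 0]]^T, v_2 = [[1, -2, 0, 0]]^T

We seek v_1 ∈ ker((A - 2I)^2) \ ker(A - 2I), then set v_{i+1} = (A - 2I) v_i.

One such chain is v_1 = [[0, 1, 0, 0]]^T, v_2 = [[1, -2, 0, 0]]^T. Check: (A - 2I) v_2 = [[0, 0, 0, 0]]^T = 0.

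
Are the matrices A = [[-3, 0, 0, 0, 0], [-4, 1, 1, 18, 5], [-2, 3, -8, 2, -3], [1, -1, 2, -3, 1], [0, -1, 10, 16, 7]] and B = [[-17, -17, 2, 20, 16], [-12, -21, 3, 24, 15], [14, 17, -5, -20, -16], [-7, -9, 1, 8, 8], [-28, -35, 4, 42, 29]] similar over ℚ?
Two matrices over a field are similar if and only if they have the same invariant factors.

Both A and B have characteristic polynomial (x - 6)(x + 3)^4 and minimal polynomial (x - 6)(x + 3)^3. Computing further, both have invariant factors x + 3, (x - 6)(x + 3)^3. Hence A and B are similar.

Yes.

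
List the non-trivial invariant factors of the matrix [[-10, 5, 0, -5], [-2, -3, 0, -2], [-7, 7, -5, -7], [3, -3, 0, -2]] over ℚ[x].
x + 5, x + 5, (x + 5)^2

The Jordan structure of A has elementary divisors (x + 5)^2, (x + 5), (x + 5). Arranging the block sizes at each eigenvalue in decreasing order and taking row products gives the invariant factors.

Invariant factors (smallest first, each dividing the next): x + 5, x + 5, (x + 5)^2.

Check: the last factor (x + 5)^2 is the minimal polynomial, and the product (x + 5)^4 is the characteristic polynomial.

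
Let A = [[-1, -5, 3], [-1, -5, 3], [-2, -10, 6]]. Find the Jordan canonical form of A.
The characteristic polynomial is det(xI - A) = x^3, so the eigenvalues are 0 (algebraic multiplicity 3).

For λ = 0: rank(A) = 1, rank(A^2) = 0. The eigenspace has dimension 3 - 1 = 2, so there are 2 Jordan blocks; the rank sequence gives block sizes [2, 1].

Assembling the blocks gives the Jordan form J above.

J = [[0, 1, 0], [0, 0, 0], [0, 0, 0]]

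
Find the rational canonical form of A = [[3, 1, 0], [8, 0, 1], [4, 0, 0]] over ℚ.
R = [[0, 0, 4], [1, 0, 8], [0, 1, 3]]

The invariant factors of A (the non-unit diagonal entries of the Smith normal form of xI - A over ℚ[x]) are (x + 1)(x^2 - 4x - 4), each dividing the next. The characteristic polynomial is their product, (x + 1)(x^2 - 4x - 4).

The rational canonical form is the block-diagonal matrix of companion matrices C(f_i):
R = [[0, 0, 4], [1, 0, 8], [0, 1, 3]].

Note the characteristic polynomial does not split into linear factors over ℚ, so A has no Jordan form over ℚ; the rational canonical form exists over any field.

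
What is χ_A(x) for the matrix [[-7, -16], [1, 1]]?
xI - A = [[x + 7, 16], [-1, x - 1]].

Expanding det(xI - A) along the first row:
det(xI - A) = + (x + 7)·det([[x - 1]]) - (16)·det([[-1]]).

Evaluating gives χ_A(x) = x^2 + 6x + 9 = (x + 3)^2.

χ_A(x) = (x + 3)^2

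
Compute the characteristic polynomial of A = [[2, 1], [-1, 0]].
χ_A(x) = (x - 1)^2

xI - A = [[x - 2, -1], [1, x]].

Expanding det(xI - A) along the first row:
det(xI - A) = + (x - 2)·det([[x]]) - (-1)·det([[1]]).

Evaluating gives χ_A(x) = x^2 - 2x + 1 = (x - 1)^2.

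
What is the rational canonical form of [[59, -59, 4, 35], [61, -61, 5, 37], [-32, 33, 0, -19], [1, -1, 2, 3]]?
The invariant factors of A (the non-unit diagonal entries of the Smith normal form of xI - A over ℚ[x]) are (x - 2)(x + 3)(x^2 - 2x + 5), each dividing the next. The characteristic polynomial is their product, (x - 2)(x + 3)(x^2 - 2x + 5).

The rational canonical form is the block-diagonal matrix of companion matrices C(f_i):
R = [[0, 0, 0, 30], [1, 0, 0, -17], [0, 1, 0, 3], [0, 0, 1, 1]].

Note the characteristic polynomial does not split into linear factors over ℚ, so A has no Jordan form over ℚ; the rational canonical form exists over any field.

R = [[0, 0, 0, 30], [1, 0, 0, -17], [0, 1, 0, 3], [0, 0, 1, 1]]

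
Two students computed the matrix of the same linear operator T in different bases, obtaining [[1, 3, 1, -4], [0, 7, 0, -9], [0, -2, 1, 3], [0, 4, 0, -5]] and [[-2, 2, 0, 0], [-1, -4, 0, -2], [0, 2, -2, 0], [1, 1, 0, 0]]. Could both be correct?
trace(A) = 4 but trace(B) = -8. The trace is a similarity invariant, so A and B are not similar.

No.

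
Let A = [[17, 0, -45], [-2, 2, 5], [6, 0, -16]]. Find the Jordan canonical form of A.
The characteristic polynomial is det(xI - A) = (x - 2)^2(x + 1), so the eigenvalues are -1 (algebraic multiplicity 1), 2 (algebraic multiplicity 2).

For λ = -1: algebraic multiplicity 1 gives one 1×1 block.

For λ = 2: rank(A - 2I) = 2, rank((A - 2I)^2) = 1. The eigenspace has dimension 3 - 2 = 1, so there is 1 Jordan block; the rank sequence gives block sizes [2].

Assembling the blocks gives the Jordan form J above.

J = [[-1, 0, 0], [0, 2, 1], [0, 0, 2]]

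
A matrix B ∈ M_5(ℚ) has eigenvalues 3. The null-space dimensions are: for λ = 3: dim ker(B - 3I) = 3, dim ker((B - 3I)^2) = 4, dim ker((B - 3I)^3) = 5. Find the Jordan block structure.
Jordan blocks: (3, 3), (3, 1), (3, 1)

λ = 3: successive nullity increments [3, 1, 1] count blocks of size ≥ k; block sizes are [3, 1, 1].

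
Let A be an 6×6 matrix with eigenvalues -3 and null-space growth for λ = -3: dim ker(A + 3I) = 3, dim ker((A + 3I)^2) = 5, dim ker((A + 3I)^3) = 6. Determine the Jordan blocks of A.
λ = -3: successive nullity increments [3, 2, 1] count blocks of size ≥ k; block sizes are [3, 2, 1].

Jordan blocks: (-3, 3), (-3, 2), (-3, 1)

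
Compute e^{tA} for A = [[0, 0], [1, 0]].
e^{tA} = [[1, 0], [t, 1]]

A has Jordan form J = [[0, 1], [0, 0]] with A = PJP^{-1}, so e^{tA} = P e^{tJ} P^{-1}.

For a Jordan block J_k(λ), e^{tJ_k(λ)} = e^{λt} · (I + tN + t^2 N^2/2! + ... + t^{k-1} N^{k-1}/(k-1)!) where N is the nilpotent superdiagonal part.

Assembling the blocks and conjugating back gives the entries of e^{tA} as shown above.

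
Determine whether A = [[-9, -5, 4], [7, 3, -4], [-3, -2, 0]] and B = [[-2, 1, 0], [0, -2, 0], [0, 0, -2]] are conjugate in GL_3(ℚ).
No.

Both have characteristic polynomial (x + 2)^3, but the minimal polynomial of A is (x + 2)^3 while the minimal polynomial of B is (x + 2)^2. The minimal polynomial is a similarity invariant, so A and B are not similar.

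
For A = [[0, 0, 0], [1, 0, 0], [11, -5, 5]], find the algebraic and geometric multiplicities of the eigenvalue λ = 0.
The characteristic polynomial is x^2(x - 5), so the factor x appears with exponent 2: the algebraic multiplicity is 2.

rank(A) = 2, so the eigenspace has dimension 3 - 2 = 1: the geometric multiplicity is 1.

Since 1 < 2, A is not diagonalizable.

algebraic multiplicity 2, geometric multiplicity 1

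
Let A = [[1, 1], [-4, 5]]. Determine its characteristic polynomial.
χ_A(x) = (x - 3)^2

xI - A = [[x - 1, -1], [4, x - 5]].

Expanding det(xI - A) along the first row:
det(xI - A) = + (x - 1)·det([[x - 5]]) - (-1)·det([[4]]).

Evaluating gives χ_A(x) = x^2 - 6x + 9 = (x - 3)^2.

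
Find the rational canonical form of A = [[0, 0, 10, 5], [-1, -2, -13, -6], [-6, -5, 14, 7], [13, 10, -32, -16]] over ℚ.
R = [[0, 5, 0, 0], [1, -2, 0, 0], [0, 0, 0, 5], [0, 0, 1, -2]]

The invariant factors of A (the non-unit diagonal entries of the Smith normal form of xI - A over ℚ[x]) are x^2 + 2x - 5, x^2 + 2x - 5, each dividing the next. The characteristic polynomial is their product, (x^2 + 2x - 5)^2.

The rational canonical form is the block-diagonal matrix of companion matrices C(f_i):
R = [[0, 5, 0, 0], [1, -2, 0, 0], [0, 0, 0, 5], [0, 0, 1, -2]].

Note the characteristic polynomial does not split into linear factors over ℚ, so A has no Jordan form over ℚ; the rational canonical form exists over any field.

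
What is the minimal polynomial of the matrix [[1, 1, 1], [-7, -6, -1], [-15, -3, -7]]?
m_A(x) = (x + 4)^3

The characteristic polynomial factors as (x + 4)^3. The minimal polynomial is ∏(x - λ)^{k_λ} where k_λ is the size of the largest Jordan block at λ.

For λ = -4: rank(A + 4I) = 2, and the largest Jordan block has size 3 (the smallest k with rank((A + 4I)^k) = rank((A + 4I)^(k+1))).

So m_A(x) = (x + 4)^3.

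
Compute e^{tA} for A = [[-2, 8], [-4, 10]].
A has Jordan form J = [[2, 0], [0, 6]] with A = PJP^{-1}, so e^{tA} = P e^{tJ} P^{-1}.

For a Jordan block J_k(λ), e^{tJ_k(λ)} = e^{λt} · (I + tN + t^2 N^2/2! + ... + t^{k-1} N^{k-1}/(k-1)!) where N is the nilpotent superdiagonal part.

Assembling the blocks and conjugating back gives the entries of e^{tA} as shown above.

e^{tA} = [[(2 - e^{4*t})*e^{2*t}, 2*(e^{4*t} - 1)*e^{2*t}], [-e^{6*t} + e^{2*t}, 2*e^{6*t} - e^{2*t}]]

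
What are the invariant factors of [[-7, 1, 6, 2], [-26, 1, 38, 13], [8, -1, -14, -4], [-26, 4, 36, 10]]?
(x + 2)^2(x + 3)^2

The Jordan structure of A has elementary divisors (x + 3)^2, (x + 2)^2. Arranging the block sizes at each eigenvalue in decreasing order and taking row products gives the invariant factors.

Invariant factors (smallest first, each dividing the next): (x + 2)^2(x + 3)^2.

Check: the last factor (x + 2)^2(x + 3)^2 is the minimal polynomial, and the product (x + 2)^2(x + 3)^2 is the characteristic polynomial.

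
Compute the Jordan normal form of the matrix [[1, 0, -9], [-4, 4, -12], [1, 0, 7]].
J = [[4, 1, 0], [0, 4, 0], [0, 0, 4]]

The characteristic polynomial is det(xI - A) = (x - 4)^3, so the eigenvalues are 4 (algebraic multiplicity 3).

For λ = 4: rank(A - 4I) = 1, rank((A - 4I)^2) = 0. The eigenspace has dimension 3 - 1 = 2, so there are 2 Jordan blocks; the rank sequence gives block sizes [2, 1].

Assembling the blocks gives the Jordan form J above.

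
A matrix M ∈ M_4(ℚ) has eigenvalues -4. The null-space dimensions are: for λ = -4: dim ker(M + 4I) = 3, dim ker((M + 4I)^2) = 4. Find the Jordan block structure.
λ = -4: successive nullity increments [3, 1] count blocks of size ≥ k; block sizes are [2, 1, 1].

Jordan blocks: (-4, 2), (-4, 1), (-4, 1)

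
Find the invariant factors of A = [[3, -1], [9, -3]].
x^2

The Jordan structure of A has elementary divisors x^2. Arranging the block sizes at each eigenvalue in decreasing order and taking row products gives the invariant factors.

Invariant factors (smallest first, each dividing the next): x^2.

Check: the last factor x^2 is the minimal polynomial, and the product x^2 is the characteristic polynomial.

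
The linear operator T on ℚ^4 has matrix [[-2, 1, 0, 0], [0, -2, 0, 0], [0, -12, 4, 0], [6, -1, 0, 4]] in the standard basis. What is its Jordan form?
J = [[-2, 1, 0, 0], [0, -2, 0, 0], [0, 0, 4, 0], [0, 0, 0, 4]]

The characteristic polynomial is det(xI - A) = (x - 4)^2(x + 2)^2, so the eigenvalues are -2 (algebraic multiplicity 2), 4 (algebraic multiplicity 2).

For λ = -2: rank(A + 2I) = 3, rank((A + 2I)^2) = 2. The eigenspace has dimension 4 - 3 = 1, so there is 1 Jordan block; the rank sequence gives block sizes [2].

For λ = 4: rank(A - 4I) = 2. The eigenspace has dimension 4 - 2 = 2, so there are 2 Jordan blocks; the rank sequence gives block sizes [1, 1].

Assembling the blocks gives the Jordan form J above.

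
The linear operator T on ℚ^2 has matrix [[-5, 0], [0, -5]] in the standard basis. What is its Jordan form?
The characteristic polynomial is det(xI - A) = (x + 5)^2, so the eigenvalues are -5 (algebraic multiplicity 2).

For λ = -5: rank(A + 5I) = 0. The eigenspace has dimension 2 - 0 = 2, so there are 2 Jordan blocks; the rank sequence gives block sizes [1, 1].

Assembling the blocks gives the Jordan form J above.

J = [[-5, 0], [0, -5]]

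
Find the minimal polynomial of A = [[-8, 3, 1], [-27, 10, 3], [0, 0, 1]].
m_A(x) = (x - 1)^2

The characteristic polynomial factors as (x - 1)^3. The minimal polynomial is ∏(x - λ)^{k_λ} where k_λ is the size of the largest Jordan block at λ.

For λ = 1: rank(A - I) = 1, and the largest Jordan block has size 2 (the smallest k with rank((A - I)^k) = rank((A - I)^(k+1))).

So m_A(x) = (x - 1)^2.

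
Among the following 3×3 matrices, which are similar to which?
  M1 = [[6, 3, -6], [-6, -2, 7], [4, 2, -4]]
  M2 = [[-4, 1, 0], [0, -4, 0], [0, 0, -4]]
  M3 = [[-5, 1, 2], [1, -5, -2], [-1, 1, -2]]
2 classes: {M1}, {M2, M3}

Characteristic polynomials: χ_{M1} = x^3, χ_{M2} = (x + 4)^3, χ_{M3} = (x + 4)^3.

{M1}: invariant factors x^3.

{M2, M3}: invariant factors x + 4, (x + 4)^2.

Matrices are similar if and only if their invariant-factor lists agree; the partition into similarity classes is {M1}, {M2, M3}.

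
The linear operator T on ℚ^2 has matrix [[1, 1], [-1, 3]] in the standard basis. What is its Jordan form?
The characteristic polynomial is det(xI - A) = (x - 2)^2, so the eigenvalues are 2 (algebraic multiplicity 2).

For λ = 2: rank(A - 2I) = 1, rank((A - 2I)^2) = 0. The eigenspace has dimension 2 - 1 = 1, so there is 1 Jordan block; the rank sequence gives block sizes [2].

Assembling the blocks gives the Jordan form J above.

J = [[2, 1], [0, 2]]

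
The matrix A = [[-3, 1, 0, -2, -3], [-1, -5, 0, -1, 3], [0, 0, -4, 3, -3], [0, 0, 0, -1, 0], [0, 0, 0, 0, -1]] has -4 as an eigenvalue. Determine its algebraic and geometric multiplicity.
The characteristic polynomial is (x + 1)^2(x + 4)^3, so the factor x + 4 appears with exponent 3: the algebraic multiplicity is 3.

rank(A + 4I) = 3, so the eigenspace has dimension 5 - 3 = 2: the geometric multiplicity is 2.

Since 2 < 3, A is not diagonalizable.

algebraic multiplicity 3, geometric multiplicity 2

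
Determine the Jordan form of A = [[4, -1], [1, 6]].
J = [[5, 1], [0, 5]]

The characteristic polynomial is det(xI - A) = (x - 5)^2, so the eigenvalues are 5 (algebraic multiplicity 2).

For λ = 5: rank(A - 5I) = 1, rank((A - 5I)^2) = 0. The eigenspace has dimension 2 - 1 = 1, so there is 1 Jordan block; the rank sequence gives block sizes [2].

Assembling the blocks gives the Jordan form J above.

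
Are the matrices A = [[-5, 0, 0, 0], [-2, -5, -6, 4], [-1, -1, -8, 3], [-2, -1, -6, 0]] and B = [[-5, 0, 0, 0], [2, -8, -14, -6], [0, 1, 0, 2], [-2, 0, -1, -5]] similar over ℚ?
Yes.

Two matrices over a field are similar if and only if they have the same invariant factors.

Both A and B have characteristic polynomial (x + 4)^2(x + 5)^2 and minimal polynomial (x + 4)^2(x + 5). Computing further, both have invariant factors x + 5, (x + 4)^2(x + 5). Hence A and B are similar.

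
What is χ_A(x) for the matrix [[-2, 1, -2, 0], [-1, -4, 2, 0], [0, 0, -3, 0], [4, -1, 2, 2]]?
χ_A(x) = (x - 2)(x + 3)^3

xI - A = [[x + 2, -1, 2, 0], [1, x + 4, -2, 0], [0, 0, x + 3, 0], [-4, 1, -2, x - 2]].

Expanding det(xI - A) along the first row:
det(xI - A) = + (x + 2)·det([[x + 4, -2, 0], [0, x + 3, 0], [1, -2, x - 2]]) - (-1)·det([[1, -2, 0], [0, x + 3, 0], [-4, -2, x - 2]]) + (2)·det([[1, x + 4, 0], [0, 0, 0], [-4, 1, x - 2]]) - (0)·det([[1, x + 4, -2], [0, 0, x + 3], [-4, 1, -2]]).

Evaluating gives χ_A(x) = x^4 + 7x^3 + 9x^2 - 27x - 54 = (x - 2)(x + 3)^3.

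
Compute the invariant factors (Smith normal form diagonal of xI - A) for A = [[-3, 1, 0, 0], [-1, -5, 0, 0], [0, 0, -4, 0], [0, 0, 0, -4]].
The Jordan structure of A has elementary divisors (x + 4)^2, (x + 4), (x + 4). Arranging the block sizes at each eigenvalue in decreasing order and taking row products gives the invariant factors.

Invariant factors (smallest first, each dividing the next): x + 4, x + 4, (x + 4)^2.

Check: the last factor (x + 4)^2 is the minimal polynomial, and the product (x + 4)^4 is the characteristic polynomial.

x + 4, x + 4, (x + 4)^2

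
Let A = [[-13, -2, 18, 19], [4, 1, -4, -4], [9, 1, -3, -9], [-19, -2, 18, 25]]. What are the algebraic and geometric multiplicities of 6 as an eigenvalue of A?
The characteristic polynomial is (x - 6)^2(x + 1)^2, so the factor x - 6 appears with exponent 2: the algebraic multiplicity is 2.

rank(A - 6I) = 3, so the eigenspace has dimension 4 - 3 = 1: the geometric multiplicity is 1.

Since 1 < 2, A is not diagonalizable.

algebraic multiplicity 2, geometric multiplicity 1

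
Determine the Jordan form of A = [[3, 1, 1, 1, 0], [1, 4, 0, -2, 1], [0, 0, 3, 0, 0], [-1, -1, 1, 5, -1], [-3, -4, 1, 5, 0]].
The characteristic polynomial is det(xI - A) = (x - 3)^5, so the eigenvalues are 3 (algebraic multiplicity 5).

For λ = 3: rank(A - 3I) = 3, rank((A - 3I)^2) = 1, rank((A - 3I)^3) = 0. The eigenspace has dimension 5 - 3 = 2, so there are 2 Jordan blocks; the rank sequence gives block sizes [3, 2].

Assembling the blocks gives the Jordan form J above.

J = [[3, 1, 0, 0, 0], [0, 3, 1, 0, 0], [0, 0, 3, 0, 0], [0, 0, 0, 3, 1], [0, 0, 0, 0, 3]]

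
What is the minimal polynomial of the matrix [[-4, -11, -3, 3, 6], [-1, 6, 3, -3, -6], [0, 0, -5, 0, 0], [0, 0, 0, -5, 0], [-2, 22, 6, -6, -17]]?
The characteristic polynomial factors as (x + 5)^5. The minimal polynomial is ∏(x - λ)^{k_λ} where k_λ is the size of the largest Jordan block at λ.

For λ = -5: rank(A + 5I) = 1, and the largest Jordan block has size 2 (the smallest k with rank((A + 5I)^k) = rank((A + 5I)^(k+1))).

So m_A(x) = (x + 5)^2.

m_A(x) = (x + 5)^2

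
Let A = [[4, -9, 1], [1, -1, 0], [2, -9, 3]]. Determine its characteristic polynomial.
xI - A = [[x - 4, 9, -1], [-1, x + 1, 0], [-2, 9, x - 3]].

Expanding det(xI - A) along the first row:
det(xI - A) = + (x - 4)·det([[x + 1, 0], [9, x - 3]]) - (9)·det([[-1, 0], [-2, x - 3]]) + (-1)·det([[-1, x + 1], [-2, 9]]).

Evaluating gives χ_A(x) = x^3 - 6x^2 + 12x - 8 = (x - 2)^3.

χ_A(x) = (x - 2)^3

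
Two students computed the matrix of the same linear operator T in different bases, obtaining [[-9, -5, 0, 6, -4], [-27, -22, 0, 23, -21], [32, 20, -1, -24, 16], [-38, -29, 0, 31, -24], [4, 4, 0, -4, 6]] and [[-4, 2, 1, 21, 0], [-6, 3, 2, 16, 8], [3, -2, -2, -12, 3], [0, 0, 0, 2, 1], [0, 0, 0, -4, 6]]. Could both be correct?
Two matrices over a field are similar if and only if they have the same invariant factors.

Both A and B have characteristic polynomial (x - 4)^2(x + 1)^3 and minimal polynomial (x - 4)^2(x + 1)^2. Computing further, both have invariant factors x + 1, (x - 4)^2(x + 1)^2. Hence A and B are similar.

Yes.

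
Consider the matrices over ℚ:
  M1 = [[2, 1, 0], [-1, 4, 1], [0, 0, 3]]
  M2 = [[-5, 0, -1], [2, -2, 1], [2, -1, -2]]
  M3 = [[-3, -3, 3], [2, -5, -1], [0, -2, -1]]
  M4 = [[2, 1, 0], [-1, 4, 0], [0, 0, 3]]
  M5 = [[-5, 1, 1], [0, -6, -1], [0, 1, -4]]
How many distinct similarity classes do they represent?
4 classes: {M1}, {M2, M3}, {M4}, {M5}

Characteristic polynomials: χ_{M1} = (x - 3)^3, χ_{M2} = (x + 3)^3, χ_{M3} = (x + 3)^3, χ_{M4} = (x - 3)^3, χ_{M5} = (x + 5)^3.

{M1}: invariant factors (x - 3)^3.

{M2, M3}: invariant factors (x + 3)^3.

{M4}: invariant factors x - 3, (x - 3)^2.

{M5}: invariant factors x + 5, (x + 5)^2.

Matrices are similar if and only if their invariant-factor lists agree; the partition into similarity classes is {M1}, {M2, M3}, {M4}, {M5}.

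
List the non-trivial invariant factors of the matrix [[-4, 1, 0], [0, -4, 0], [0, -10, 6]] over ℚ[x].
The Jordan structure of A has elementary divisors (x + 4)^2, (x - 6). Arranging the block sizes at each eigenvalue in decreasing order and taking row products gives the invariant factors.

Invariant factors (smallest first, each dividing the next): (x - 6)(x + 4)^2.

Check: the last factor (x - 6)(x + 4)^2 is the minimal polynomial, and the product (x - 6)(x + 4)^2 is the characteristic polynomial.

(x - 6)(x + 4)^2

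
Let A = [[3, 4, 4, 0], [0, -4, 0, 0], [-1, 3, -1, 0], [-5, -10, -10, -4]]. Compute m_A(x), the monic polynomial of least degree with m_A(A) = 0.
The characteristic polynomial factors as (x - 1)^2(x + 4)^2. The minimal polynomial is ∏(x - λ)^{k_λ} where k_λ is the size of the largest Jordan block at λ.

For λ = -4: rank(A + 4I) = 2, and the largest Jordan block has size 1 (the smallest k with rank((A + 4I)^k) = rank((A + 4I)^(k+1))).
For λ = 1: rank(A - I) = 3, and the largest Jordan block has size 2 (the smallest k with rank((A - I)^k) = rank((A - I)^(k+1))).

So m_A(x) = (x - 1)^2(x + 4).

m_A(x) = (x - 1)^2(x + 4)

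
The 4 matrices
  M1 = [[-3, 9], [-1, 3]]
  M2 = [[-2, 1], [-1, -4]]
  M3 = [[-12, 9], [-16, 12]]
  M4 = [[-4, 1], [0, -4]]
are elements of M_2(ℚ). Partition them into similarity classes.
3 classes: {M1, M3}, {M2}, {M4}

Characteristic polynomials: χ_{M1} = x^2, χ_{M2} = (x + 3)^2, χ_{M3} = x^2, χ_{M4} = (x + 4)^2.

{M1, M3}: invariant factors x^2.

{M2}: invariant factors (x + 3)^2.

{M4}: invariant factors (x + 4)^2.

Matrices are similar if and only if their invariant-factor lists agree; the partition into similarity classes is {M1, M3}, {M2}, {M4}.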